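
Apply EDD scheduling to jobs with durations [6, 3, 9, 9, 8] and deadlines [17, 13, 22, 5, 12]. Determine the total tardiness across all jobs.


Sort by due date (EDD order): [(9, 5), (8, 12), (3, 13), (6, 17), (9, 22)]
Compute completion times and tardiness:
  Job 1: p=9, d=5, C=9, tardiness=max(0,9-5)=4
  Job 2: p=8, d=12, C=17, tardiness=max(0,17-12)=5
  Job 3: p=3, d=13, C=20, tardiness=max(0,20-13)=7
  Job 4: p=6, d=17, C=26, tardiness=max(0,26-17)=9
  Job 5: p=9, d=22, C=35, tardiness=max(0,35-22)=13
Total tardiness = 38

38


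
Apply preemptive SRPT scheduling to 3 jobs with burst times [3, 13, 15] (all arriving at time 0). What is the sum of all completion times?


Since all jobs arrive at t=0, SRPT equals SPT ordering.
SPT order: [3, 13, 15]
Completion times:
  Job 1: p=3, C=3
  Job 2: p=13, C=16
  Job 3: p=15, C=31
Total completion time = 3 + 16 + 31 = 50

50


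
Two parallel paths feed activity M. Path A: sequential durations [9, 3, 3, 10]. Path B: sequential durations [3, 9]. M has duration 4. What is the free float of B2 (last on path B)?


ES(B2) = sum of predecessors on chain B = 3
EF(B2) = ES + duration = 3 + 9 = 12
Successor of B2 is M. ES(M) = max(sum(A), sum(B)) = max(25, 12) = 25
Free float = ES(successor) - EF(current) = 25 - 12 = 13

13


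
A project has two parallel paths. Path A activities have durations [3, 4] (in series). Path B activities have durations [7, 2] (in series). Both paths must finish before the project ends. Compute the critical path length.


Path A total = 3 + 4 = 7
Path B total = 7 + 2 = 9
Critical path = longest path = max(7, 9) = 9

9


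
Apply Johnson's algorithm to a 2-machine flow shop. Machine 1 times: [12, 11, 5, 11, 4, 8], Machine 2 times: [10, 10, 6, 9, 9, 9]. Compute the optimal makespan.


Apply Johnson's rule:
  Group 1 (a <= b): [(5, 4, 9), (3, 5, 6), (6, 8, 9)]
  Group 2 (a > b): [(1, 12, 10), (2, 11, 10), (4, 11, 9)]
Optimal job order: [5, 3, 6, 1, 2, 4]
Schedule:
  Job 5: M1 done at 4, M2 done at 13
  Job 3: M1 done at 9, M2 done at 19
  Job 6: M1 done at 17, M2 done at 28
  Job 1: M1 done at 29, M2 done at 39
  Job 2: M1 done at 40, M2 done at 50
  Job 4: M1 done at 51, M2 done at 60
Makespan = 60

60


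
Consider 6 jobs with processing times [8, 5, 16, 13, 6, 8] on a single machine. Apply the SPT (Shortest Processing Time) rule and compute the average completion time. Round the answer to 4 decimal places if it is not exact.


Sort jobs by processing time (SPT order): [5, 6, 8, 8, 13, 16]
Compute completion times sequentially:
  Job 1: processing = 5, completes at 5
  Job 2: processing = 6, completes at 11
  Job 3: processing = 8, completes at 19
  Job 4: processing = 8, completes at 27
  Job 5: processing = 13, completes at 40
  Job 6: processing = 16, completes at 56
Sum of completion times = 158
Average completion time = 158/6 = 26.3333

26.3333


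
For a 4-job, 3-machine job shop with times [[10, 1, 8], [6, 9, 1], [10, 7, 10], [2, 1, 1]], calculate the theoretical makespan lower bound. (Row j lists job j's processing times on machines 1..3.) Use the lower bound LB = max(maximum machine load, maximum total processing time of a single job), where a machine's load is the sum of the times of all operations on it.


Machine loads:
  Machine 1: 10 + 6 + 10 + 2 = 28
  Machine 2: 1 + 9 + 7 + 1 = 18
  Machine 3: 8 + 1 + 10 + 1 = 20
Max machine load = 28
Job totals:
  Job 1: 19
  Job 2: 16
  Job 3: 27
  Job 4: 4
Max job total = 27
Lower bound = max(28, 27) = 28

28


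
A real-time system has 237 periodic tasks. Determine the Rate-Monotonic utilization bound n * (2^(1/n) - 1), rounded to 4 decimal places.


Compute 2^(1/237) = 1.0029289527
Subtract 1: 1.0029289527 - 1 = 0.0029289527
Multiply by n: 237 * 0.0029289527 = 0.6941617899
Round to 4 dp: 0.6942

0.6942


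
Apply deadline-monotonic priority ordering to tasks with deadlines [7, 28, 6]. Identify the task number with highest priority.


Sort tasks by relative deadline (ascending):
  Task 3: deadline = 6
  Task 1: deadline = 7
  Task 2: deadline = 28
Priority order (highest first): [3, 1, 2]
Highest priority task = 3

3


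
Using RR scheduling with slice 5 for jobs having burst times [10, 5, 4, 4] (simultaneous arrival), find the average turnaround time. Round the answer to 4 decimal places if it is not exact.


Time quantum = 5
Execution trace:
  J1 runs 5 units, time = 5
  J2 runs 5 units, time = 10
  J3 runs 4 units, time = 14
  J4 runs 4 units, time = 18
  J1 runs 5 units, time = 23
Finish times: [23, 10, 14, 18]
Average turnaround = 65/4 = 16.25

16.25


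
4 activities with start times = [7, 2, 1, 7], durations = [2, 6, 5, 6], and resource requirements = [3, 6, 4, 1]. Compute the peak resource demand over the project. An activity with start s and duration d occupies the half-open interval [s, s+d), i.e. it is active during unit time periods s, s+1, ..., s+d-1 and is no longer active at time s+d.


Each activity i is active on [start_i, start_i + duration_i).
Compute total resource usage per time slot:
  t=0: active resources = [], total = 0
  t=1: active resources = [4], total = 4
  t=2: active resources = [6, 4], total = 10
  t=3: active resources = [6, 4], total = 10
  t=4: active resources = [6, 4], total = 10
  t=5: active resources = [6, 4], total = 10
  t=6: active resources = [6], total = 6
  t=7: active resources = [3, 6, 1], total = 10
  t=8: active resources = [3, 1], total = 4
  t=9: active resources = [1], total = 1
  t=10: active resources = [1], total = 1
  t=11: active resources = [1], total = 1
  t=12: active resources = [1], total = 1
Peak resource demand = 10

10


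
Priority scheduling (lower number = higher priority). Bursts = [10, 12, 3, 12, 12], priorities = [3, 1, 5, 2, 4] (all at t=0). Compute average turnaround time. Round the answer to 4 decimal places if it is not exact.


Sort by priority (ascending = highest first):
Order: [(1, 12), (2, 12), (3, 10), (4, 12), (5, 3)]
Completion times:
  Priority 1, burst=12, C=12
  Priority 2, burst=12, C=24
  Priority 3, burst=10, C=34
  Priority 4, burst=12, C=46
  Priority 5, burst=3, C=49
Average turnaround = 165/5 = 33.0

33.0


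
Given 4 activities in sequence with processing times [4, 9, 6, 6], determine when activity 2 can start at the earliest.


Activity 2 starts after activities 1 through 1 complete.
Predecessor durations: [4]
ES = 4 = 4

4


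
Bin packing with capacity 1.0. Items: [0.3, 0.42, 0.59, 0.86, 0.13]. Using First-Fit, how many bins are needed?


Place items sequentially using First-Fit:
  Item 0.3 -> new Bin 1
  Item 0.42 -> Bin 1 (now 0.72)
  Item 0.59 -> new Bin 2
  Item 0.86 -> new Bin 3
  Item 0.13 -> Bin 1 (now 0.85)
Total bins used = 3

3


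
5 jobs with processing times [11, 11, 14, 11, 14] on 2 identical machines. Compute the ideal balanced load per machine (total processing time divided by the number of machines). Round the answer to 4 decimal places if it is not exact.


Total processing time = 11 + 11 + 14 + 11 + 14 = 61
Number of machines = 2
Ideal balanced load = 61 / 2 = 30.5

30.5


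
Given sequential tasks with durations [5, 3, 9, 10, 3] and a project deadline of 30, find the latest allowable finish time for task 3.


LF(activity 3) = deadline - sum of successor durations
Successors: activities 4 through 5 with durations [10, 3]
Sum of successor durations = 13
LF = 30 - 13 = 17

17


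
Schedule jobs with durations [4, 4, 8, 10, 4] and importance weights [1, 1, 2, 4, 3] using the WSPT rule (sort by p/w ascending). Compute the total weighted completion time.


Compute p/w ratios and sort ascending (WSPT): [(4, 3), (10, 4), (4, 1), (4, 1), (8, 2)]
Compute weighted completion times:
  Job (p=4,w=3): C=4, w*C=3*4=12
  Job (p=10,w=4): C=14, w*C=4*14=56
  Job (p=4,w=1): C=18, w*C=1*18=18
  Job (p=4,w=1): C=22, w*C=1*22=22
  Job (p=8,w=2): C=30, w*C=2*30=60
Total weighted completion time = 168

168


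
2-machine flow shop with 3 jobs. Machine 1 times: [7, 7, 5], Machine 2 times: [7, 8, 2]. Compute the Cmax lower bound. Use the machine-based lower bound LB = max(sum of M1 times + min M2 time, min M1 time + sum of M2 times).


LB1 = sum(M1 times) + min(M2 times) = 19 + 2 = 21
LB2 = min(M1 times) + sum(M2 times) = 5 + 17 = 22
Lower bound = max(LB1, LB2) = max(21, 22) = 22

22


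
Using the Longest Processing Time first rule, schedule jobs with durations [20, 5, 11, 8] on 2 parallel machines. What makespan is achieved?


Sort jobs in decreasing order (LPT): [20, 11, 8, 5]
Assign each job to the least loaded machine:
  Machine 1: jobs [20], load = 20
  Machine 2: jobs [11, 8, 5], load = 24
Makespan = max load = 24

24


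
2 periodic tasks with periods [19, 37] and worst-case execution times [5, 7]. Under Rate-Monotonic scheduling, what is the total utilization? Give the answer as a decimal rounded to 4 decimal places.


Compute individual utilizations (exact fractions):
  Task 1: C/T = 5/19 (approx. 0.2632)
  Task 2: C/T = 7/37 (approx. 0.1892)
Total utilization U = 5/19 + 7/37 = 318/703
Rounded to 4 decimal places: U = 0.4523
RM (Liu & Layland) bound for 2 tasks = 0.828427; compare with U = 318/703 (approx. 0.452347)
U <= bound, so schedulable by RM sufficient condition.

0.4523


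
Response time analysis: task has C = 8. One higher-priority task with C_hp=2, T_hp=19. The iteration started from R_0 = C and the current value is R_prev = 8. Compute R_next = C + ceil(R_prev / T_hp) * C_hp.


R_next = C + ceil(R_prev / T_hp) * C_hp
ceil(8 / 19) = ceil(0.4211) = 1
Interference = 1 * 2 = 2
R_next = 8 + 2 = 10

10


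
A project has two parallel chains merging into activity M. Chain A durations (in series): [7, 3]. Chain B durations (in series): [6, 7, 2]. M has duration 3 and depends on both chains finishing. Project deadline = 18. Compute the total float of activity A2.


Forward pass: ES(A2) = sum of predecessors on chain A = 7
EF = ES + duration = 7 + 3 = 10
Backward pass: LF(M) = deadline = 18; LS(M) = 18 - 3 = 15
LF(A2) = LS(M) - sum(successors on chain A) = 15 - 0 = 15
LS = LF - duration = 15 - 3 = 12
Total float = LS - ES = 12 - 7 = 5

5


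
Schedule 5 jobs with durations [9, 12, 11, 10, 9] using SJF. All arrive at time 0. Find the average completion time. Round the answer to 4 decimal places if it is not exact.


SJF order (ascending): [9, 9, 10, 11, 12]
Completion times:
  Job 1: burst=9, C=9
  Job 2: burst=9, C=18
  Job 3: burst=10, C=28
  Job 4: burst=11, C=39
  Job 5: burst=12, C=51
Average completion = 145/5 = 29.0

29.0


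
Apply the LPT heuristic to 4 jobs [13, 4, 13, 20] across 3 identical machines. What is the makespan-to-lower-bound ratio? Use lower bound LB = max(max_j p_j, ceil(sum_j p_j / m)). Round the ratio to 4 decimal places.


LPT order: [20, 13, 13, 4]
Machine loads after assignment: [20, 17, 13]
LPT makespan = 20
Lower bound = max(max_job, ceil(total/3)) = max(20, 17) = 20
Ratio = 20 / 20 = 1.0

1.0


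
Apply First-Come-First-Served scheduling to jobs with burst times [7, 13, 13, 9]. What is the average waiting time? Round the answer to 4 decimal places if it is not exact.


FCFS order (as given): [7, 13, 13, 9]
Waiting times:
  Job 1: wait = 0
  Job 2: wait = 7
  Job 3: wait = 20
  Job 4: wait = 33
Sum of waiting times = 60
Average waiting time = 60/4 = 15.0

15.0


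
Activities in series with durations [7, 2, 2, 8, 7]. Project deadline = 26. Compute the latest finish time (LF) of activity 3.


LF(activity 3) = deadline - sum of successor durations
Successors: activities 4 through 5 with durations [8, 7]
Sum of successor durations = 15
LF = 26 - 15 = 11

11


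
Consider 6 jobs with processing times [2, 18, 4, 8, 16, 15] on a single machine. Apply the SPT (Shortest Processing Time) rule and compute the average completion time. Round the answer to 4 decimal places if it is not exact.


Sort jobs by processing time (SPT order): [2, 4, 8, 15, 16, 18]
Compute completion times sequentially:
  Job 1: processing = 2, completes at 2
  Job 2: processing = 4, completes at 6
  Job 3: processing = 8, completes at 14
  Job 4: processing = 15, completes at 29
  Job 5: processing = 16, completes at 45
  Job 6: processing = 18, completes at 63
Sum of completion times = 159
Average completion time = 159/6 = 26.5

26.5


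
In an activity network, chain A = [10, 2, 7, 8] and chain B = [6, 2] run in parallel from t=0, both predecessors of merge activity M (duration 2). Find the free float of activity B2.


ES(B2) = sum of predecessors on chain B = 6
EF(B2) = ES + duration = 6 + 2 = 8
Successor of B2 is M. ES(M) = max(sum(A), sum(B)) = max(27, 8) = 27
Free float = ES(successor) - EF(current) = 27 - 8 = 19

19


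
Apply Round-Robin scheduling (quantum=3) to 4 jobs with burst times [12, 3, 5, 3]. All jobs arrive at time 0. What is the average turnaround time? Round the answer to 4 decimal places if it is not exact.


Time quantum = 3
Execution trace:
  J1 runs 3 units, time = 3
  J2 runs 3 units, time = 6
  J3 runs 3 units, time = 9
  J4 runs 3 units, time = 12
  J1 runs 3 units, time = 15
  J3 runs 2 units, time = 17
  J1 runs 3 units, time = 20
  J1 runs 3 units, time = 23
Finish times: [23, 6, 17, 12]
Average turnaround = 58/4 = 14.5

14.5


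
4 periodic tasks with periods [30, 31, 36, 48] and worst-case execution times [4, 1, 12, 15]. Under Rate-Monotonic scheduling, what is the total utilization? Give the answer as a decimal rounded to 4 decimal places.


Compute individual utilizations (exact fractions):
  Task 1: C/T = 4/30 = 2/15 (approx. 0.1333)
  Task 2: C/T = 1/31 (approx. 0.0323)
  Task 3: C/T = 12/36 = 1/3 (approx. 0.3333)
  Task 4: C/T = 15/48 = 5/16 (approx. 0.3125)
Total utilization U = 2/15 + 1/31 + 1/3 + 5/16 = 6037/7440
Rounded to 4 decimal places: U = 0.8114
RM (Liu & Layland) bound for 4 tasks = 0.756828; compare with U = 6037/7440 (approx. 0.811425)
bound < U <= 1, so the RM sufficient condition is not met (inconclusive; an exact test such as response-time analysis is needed).

0.8114


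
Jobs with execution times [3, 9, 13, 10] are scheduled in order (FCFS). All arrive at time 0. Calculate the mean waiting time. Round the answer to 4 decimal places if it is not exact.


FCFS order (as given): [3, 9, 13, 10]
Waiting times:
  Job 1: wait = 0
  Job 2: wait = 3
  Job 3: wait = 12
  Job 4: wait = 25
Sum of waiting times = 40
Average waiting time = 40/4 = 10.0

10.0


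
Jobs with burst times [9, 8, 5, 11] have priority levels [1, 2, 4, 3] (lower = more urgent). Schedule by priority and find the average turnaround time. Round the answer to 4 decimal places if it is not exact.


Sort by priority (ascending = highest first):
Order: [(1, 9), (2, 8), (3, 11), (4, 5)]
Completion times:
  Priority 1, burst=9, C=9
  Priority 2, burst=8, C=17
  Priority 3, burst=11, C=28
  Priority 4, burst=5, C=33
Average turnaround = 87/4 = 21.75

21.75


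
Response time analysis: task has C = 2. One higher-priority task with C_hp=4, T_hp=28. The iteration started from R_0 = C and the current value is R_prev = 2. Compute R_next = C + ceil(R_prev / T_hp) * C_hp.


R_next = C + ceil(R_prev / T_hp) * C_hp
ceil(2 / 28) = ceil(0.0714) = 1
Interference = 1 * 4 = 4
R_next = 2 + 4 = 6

6


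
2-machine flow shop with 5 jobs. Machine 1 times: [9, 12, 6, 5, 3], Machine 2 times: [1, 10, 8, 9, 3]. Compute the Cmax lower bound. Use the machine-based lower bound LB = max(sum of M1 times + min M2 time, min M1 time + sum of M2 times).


LB1 = sum(M1 times) + min(M2 times) = 35 + 1 = 36
LB2 = min(M1 times) + sum(M2 times) = 3 + 31 = 34
Lower bound = max(LB1, LB2) = max(36, 34) = 36

36


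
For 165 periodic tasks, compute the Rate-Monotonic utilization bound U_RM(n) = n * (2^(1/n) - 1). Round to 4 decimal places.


Compute 2^(1/165) = 1.0042097281
Subtract 1: 1.0042097281 - 1 = 0.0042097281
Multiply by n: 165 * 0.0042097281 = 0.6946051365
Round to 4 dp: 0.6946

0.6946


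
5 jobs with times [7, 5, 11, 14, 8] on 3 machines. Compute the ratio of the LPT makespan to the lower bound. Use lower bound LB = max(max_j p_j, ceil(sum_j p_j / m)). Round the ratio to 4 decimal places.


LPT order: [14, 11, 8, 7, 5]
Machine loads after assignment: [14, 16, 15]
LPT makespan = 16
Lower bound = max(max_job, ceil(total/3)) = max(14, 15) = 15
Ratio = 16 / 15 = 1.0667

1.0667


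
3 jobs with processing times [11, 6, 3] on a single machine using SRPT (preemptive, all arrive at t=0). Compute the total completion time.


Since all jobs arrive at t=0, SRPT equals SPT ordering.
SPT order: [3, 6, 11]
Completion times:
  Job 1: p=3, C=3
  Job 2: p=6, C=9
  Job 3: p=11, C=20
Total completion time = 3 + 9 + 20 = 32

32


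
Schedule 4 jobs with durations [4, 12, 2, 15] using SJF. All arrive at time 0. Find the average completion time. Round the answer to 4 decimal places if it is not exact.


SJF order (ascending): [2, 4, 12, 15]
Completion times:
  Job 1: burst=2, C=2
  Job 2: burst=4, C=6
  Job 3: burst=12, C=18
  Job 4: burst=15, C=33
Average completion = 59/4 = 14.75

14.75


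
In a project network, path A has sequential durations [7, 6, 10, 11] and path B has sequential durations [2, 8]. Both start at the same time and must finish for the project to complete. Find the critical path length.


Path A total = 7 + 6 + 10 + 11 = 34
Path B total = 2 + 8 = 10
Critical path = longest path = max(34, 10) = 34

34


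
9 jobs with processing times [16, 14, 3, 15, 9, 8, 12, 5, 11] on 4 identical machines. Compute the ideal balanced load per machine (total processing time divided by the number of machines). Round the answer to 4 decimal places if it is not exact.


Total processing time = 16 + 14 + 3 + 15 + 9 + 8 + 12 + 5 + 11 = 93
Number of machines = 4
Ideal balanced load = 93 / 4 = 23.25

23.25


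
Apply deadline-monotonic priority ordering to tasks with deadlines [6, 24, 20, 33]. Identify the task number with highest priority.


Sort tasks by relative deadline (ascending):
  Task 1: deadline = 6
  Task 3: deadline = 20
  Task 2: deadline = 24
  Task 4: deadline = 33
Priority order (highest first): [1, 3, 2, 4]
Highest priority task = 1

1


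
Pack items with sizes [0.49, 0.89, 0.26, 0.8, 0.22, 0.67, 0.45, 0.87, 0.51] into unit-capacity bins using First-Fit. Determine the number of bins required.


Place items sequentially using First-Fit:
  Item 0.49 -> new Bin 1
  Item 0.89 -> new Bin 2
  Item 0.26 -> Bin 1 (now 0.75)
  Item 0.8 -> new Bin 3
  Item 0.22 -> Bin 1 (now 0.97)
  Item 0.67 -> new Bin 4
  Item 0.45 -> new Bin 5
  Item 0.87 -> new Bin 6
  Item 0.51 -> Bin 5 (now 0.96)
Total bins used = 6

6


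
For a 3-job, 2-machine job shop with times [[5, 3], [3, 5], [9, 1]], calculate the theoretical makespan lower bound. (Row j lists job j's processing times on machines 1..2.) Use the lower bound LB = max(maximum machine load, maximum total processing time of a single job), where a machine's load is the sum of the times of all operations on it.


Machine loads:
  Machine 1: 5 + 3 + 9 = 17
  Machine 2: 3 + 5 + 1 = 9
Max machine load = 17
Job totals:
  Job 1: 8
  Job 2: 8
  Job 3: 10
Max job total = 10
Lower bound = max(17, 10) = 17

17


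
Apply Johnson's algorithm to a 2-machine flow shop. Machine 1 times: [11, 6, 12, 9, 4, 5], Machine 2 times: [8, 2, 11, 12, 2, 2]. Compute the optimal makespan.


Apply Johnson's rule:
  Group 1 (a <= b): [(4, 9, 12)]
  Group 2 (a > b): [(3, 12, 11), (1, 11, 8), (2, 6, 2), (5, 4, 2), (6, 5, 2)]
Optimal job order: [4, 3, 1, 2, 5, 6]
Schedule:
  Job 4: M1 done at 9, M2 done at 21
  Job 3: M1 done at 21, M2 done at 32
  Job 1: M1 done at 32, M2 done at 40
  Job 2: M1 done at 38, M2 done at 42
  Job 5: M1 done at 42, M2 done at 44
  Job 6: M1 done at 47, M2 done at 49
Makespan = 49

49


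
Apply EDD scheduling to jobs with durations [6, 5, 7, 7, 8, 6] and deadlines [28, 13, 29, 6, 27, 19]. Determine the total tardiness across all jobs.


Sort by due date (EDD order): [(7, 6), (5, 13), (6, 19), (8, 27), (6, 28), (7, 29)]
Compute completion times and tardiness:
  Job 1: p=7, d=6, C=7, tardiness=max(0,7-6)=1
  Job 2: p=5, d=13, C=12, tardiness=max(0,12-13)=0
  Job 3: p=6, d=19, C=18, tardiness=max(0,18-19)=0
  Job 4: p=8, d=27, C=26, tardiness=max(0,26-27)=0
  Job 5: p=6, d=28, C=32, tardiness=max(0,32-28)=4
  Job 6: p=7, d=29, C=39, tardiness=max(0,39-29)=10
Total tardiness = 15

15


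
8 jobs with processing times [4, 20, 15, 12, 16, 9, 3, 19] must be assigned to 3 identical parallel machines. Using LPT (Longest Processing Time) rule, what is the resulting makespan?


Sort jobs in decreasing order (LPT): [20, 19, 16, 15, 12, 9, 4, 3]
Assign each job to the least loaded machine:
  Machine 1: jobs [20, 9, 4], load = 33
  Machine 2: jobs [19, 12, 3], load = 34
  Machine 3: jobs [16, 15], load = 31
Makespan = max load = 34

34


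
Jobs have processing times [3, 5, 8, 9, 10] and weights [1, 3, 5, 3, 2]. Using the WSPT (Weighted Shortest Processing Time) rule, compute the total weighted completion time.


Compute p/w ratios and sort ascending (WSPT): [(8, 5), (5, 3), (3, 1), (9, 3), (10, 2)]
Compute weighted completion times:
  Job (p=8,w=5): C=8, w*C=5*8=40
  Job (p=5,w=3): C=13, w*C=3*13=39
  Job (p=3,w=1): C=16, w*C=1*16=16
  Job (p=9,w=3): C=25, w*C=3*25=75
  Job (p=10,w=2): C=35, w*C=2*35=70
Total weighted completion time = 240

240


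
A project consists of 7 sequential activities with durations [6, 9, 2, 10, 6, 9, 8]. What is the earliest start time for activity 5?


Activity 5 starts after activities 1 through 4 complete.
Predecessor durations: [6, 9, 2, 10]
ES = 6 + 9 + 2 + 10 = 27

27


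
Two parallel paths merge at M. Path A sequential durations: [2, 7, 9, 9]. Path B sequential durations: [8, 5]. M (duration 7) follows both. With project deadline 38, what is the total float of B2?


Forward pass: ES(B2) = sum of predecessors on chain B = 8
EF = ES + duration = 8 + 5 = 13
Backward pass: LF(M) = deadline = 38; LS(M) = 38 - 7 = 31
LF(B2) = LS(M) - sum(successors on chain B) = 31 - 0 = 31
LS = LF - duration = 31 - 5 = 26
Total float = LS - ES = 26 - 8 = 18

18


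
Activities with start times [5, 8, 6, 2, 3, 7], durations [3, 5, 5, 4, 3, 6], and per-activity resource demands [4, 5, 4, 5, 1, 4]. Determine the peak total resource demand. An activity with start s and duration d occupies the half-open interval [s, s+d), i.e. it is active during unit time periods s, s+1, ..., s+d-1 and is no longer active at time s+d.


Each activity i is active on [start_i, start_i + duration_i).
Compute total resource usage per time slot:
  t=0: active resources = [], total = 0
  t=1: active resources = [], total = 0
  t=2: active resources = [5], total = 5
  t=3: active resources = [5, 1], total = 6
  t=4: active resources = [5, 1], total = 6
  t=5: active resources = [4, 5, 1], total = 10
  t=6: active resources = [4, 4], total = 8
  t=7: active resources = [4, 4, 4], total = 12
  t=8: active resources = [5, 4, 4], total = 13
  t=9: active resources = [5, 4, 4], total = 13
  t=10: active resources = [5, 4, 4], total = 13
  t=11: active resources = [5, 4], total = 9
  t=12: active resources = [5, 4], total = 9
Peak resource demand = 13

13


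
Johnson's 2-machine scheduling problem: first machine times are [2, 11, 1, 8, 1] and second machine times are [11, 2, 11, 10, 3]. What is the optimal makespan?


Apply Johnson's rule:
  Group 1 (a <= b): [(3, 1, 11), (5, 1, 3), (1, 2, 11), (4, 8, 10)]
  Group 2 (a > b): [(2, 11, 2)]
Optimal job order: [3, 5, 1, 4, 2]
Schedule:
  Job 3: M1 done at 1, M2 done at 12
  Job 5: M1 done at 2, M2 done at 15
  Job 1: M1 done at 4, M2 done at 26
  Job 4: M1 done at 12, M2 done at 36
  Job 2: M1 done at 23, M2 done at 38
Makespan = 38

38


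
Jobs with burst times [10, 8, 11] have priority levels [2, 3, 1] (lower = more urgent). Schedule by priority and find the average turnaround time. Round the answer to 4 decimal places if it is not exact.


Sort by priority (ascending = highest first):
Order: [(1, 11), (2, 10), (3, 8)]
Completion times:
  Priority 1, burst=11, C=11
  Priority 2, burst=10, C=21
  Priority 3, burst=8, C=29
Average turnaround = 61/3 = 20.3333

20.3333


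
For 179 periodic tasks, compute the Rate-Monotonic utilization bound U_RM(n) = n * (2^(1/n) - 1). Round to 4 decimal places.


Compute 2^(1/179) = 1.0038798378
Subtract 1: 1.0038798378 - 1 = 0.0038798378
Multiply by n: 179 * 0.0038798378 = 0.6944909662
Round to 4 dp: 0.6945

0.6945


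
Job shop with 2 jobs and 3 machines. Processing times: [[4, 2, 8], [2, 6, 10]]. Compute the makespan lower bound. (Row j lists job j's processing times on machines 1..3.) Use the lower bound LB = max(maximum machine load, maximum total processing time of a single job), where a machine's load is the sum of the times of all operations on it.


Machine loads:
  Machine 1: 4 + 2 = 6
  Machine 2: 2 + 6 = 8
  Machine 3: 8 + 10 = 18
Max machine load = 18
Job totals:
  Job 1: 14
  Job 2: 18
Max job total = 18
Lower bound = max(18, 18) = 18

18


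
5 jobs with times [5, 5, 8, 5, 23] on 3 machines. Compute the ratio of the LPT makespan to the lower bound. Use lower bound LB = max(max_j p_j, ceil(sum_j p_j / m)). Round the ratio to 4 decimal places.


LPT order: [23, 8, 5, 5, 5]
Machine loads after assignment: [23, 13, 10]
LPT makespan = 23
Lower bound = max(max_job, ceil(total/3)) = max(23, 16) = 23
Ratio = 23 / 23 = 1.0

1.0


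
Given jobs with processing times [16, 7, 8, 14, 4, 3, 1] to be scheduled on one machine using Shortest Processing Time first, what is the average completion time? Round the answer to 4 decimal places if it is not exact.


Sort jobs by processing time (SPT order): [1, 3, 4, 7, 8, 14, 16]
Compute completion times sequentially:
  Job 1: processing = 1, completes at 1
  Job 2: processing = 3, completes at 4
  Job 3: processing = 4, completes at 8
  Job 4: processing = 7, completes at 15
  Job 5: processing = 8, completes at 23
  Job 6: processing = 14, completes at 37
  Job 7: processing = 16, completes at 53
Sum of completion times = 141
Average completion time = 141/7 = 20.1429

20.1429


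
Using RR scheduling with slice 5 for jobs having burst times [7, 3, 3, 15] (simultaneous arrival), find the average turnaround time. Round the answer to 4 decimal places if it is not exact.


Time quantum = 5
Execution trace:
  J1 runs 5 units, time = 5
  J2 runs 3 units, time = 8
  J3 runs 3 units, time = 11
  J4 runs 5 units, time = 16
  J1 runs 2 units, time = 18
  J4 runs 5 units, time = 23
  J4 runs 5 units, time = 28
Finish times: [18, 8, 11, 28]
Average turnaround = 65/4 = 16.25

16.25


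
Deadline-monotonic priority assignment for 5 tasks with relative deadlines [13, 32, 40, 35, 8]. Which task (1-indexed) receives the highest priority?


Sort tasks by relative deadline (ascending):
  Task 5: deadline = 8
  Task 1: deadline = 13
  Task 2: deadline = 32
  Task 4: deadline = 35
  Task 3: deadline = 40
Priority order (highest first): [5, 1, 2, 4, 3]
Highest priority task = 5

5


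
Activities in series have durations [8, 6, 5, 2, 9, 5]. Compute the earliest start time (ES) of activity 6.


Activity 6 starts after activities 1 through 5 complete.
Predecessor durations: [8, 6, 5, 2, 9]
ES = 8 + 6 + 5 + 2 + 9 = 30

30


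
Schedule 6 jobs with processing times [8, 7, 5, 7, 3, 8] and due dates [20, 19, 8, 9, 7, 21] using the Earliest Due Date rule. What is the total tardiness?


Sort by due date (EDD order): [(3, 7), (5, 8), (7, 9), (7, 19), (8, 20), (8, 21)]
Compute completion times and tardiness:
  Job 1: p=3, d=7, C=3, tardiness=max(0,3-7)=0
  Job 2: p=5, d=8, C=8, tardiness=max(0,8-8)=0
  Job 3: p=7, d=9, C=15, tardiness=max(0,15-9)=6
  Job 4: p=7, d=19, C=22, tardiness=max(0,22-19)=3
  Job 5: p=8, d=20, C=30, tardiness=max(0,30-20)=10
  Job 6: p=8, d=21, C=38, tardiness=max(0,38-21)=17
Total tardiness = 36

36


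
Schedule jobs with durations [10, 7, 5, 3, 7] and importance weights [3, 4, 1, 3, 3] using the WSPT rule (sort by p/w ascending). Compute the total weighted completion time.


Compute p/w ratios and sort ascending (WSPT): [(3, 3), (7, 4), (7, 3), (10, 3), (5, 1)]
Compute weighted completion times:
  Job (p=3,w=3): C=3, w*C=3*3=9
  Job (p=7,w=4): C=10, w*C=4*10=40
  Job (p=7,w=3): C=17, w*C=3*17=51
  Job (p=10,w=3): C=27, w*C=3*27=81
  Job (p=5,w=1): C=32, w*C=1*32=32
Total weighted completion time = 213

213


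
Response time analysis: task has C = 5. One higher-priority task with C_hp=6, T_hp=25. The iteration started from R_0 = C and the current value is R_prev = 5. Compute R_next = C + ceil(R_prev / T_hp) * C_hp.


R_next = C + ceil(R_prev / T_hp) * C_hp
ceil(5 / 25) = ceil(0.2) = 1
Interference = 1 * 6 = 6
R_next = 5 + 6 = 11

11


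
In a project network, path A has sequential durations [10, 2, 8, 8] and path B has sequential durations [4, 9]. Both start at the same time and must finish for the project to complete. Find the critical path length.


Path A total = 10 + 2 + 8 + 8 = 28
Path B total = 4 + 9 = 13
Critical path = longest path = max(28, 13) = 28

28


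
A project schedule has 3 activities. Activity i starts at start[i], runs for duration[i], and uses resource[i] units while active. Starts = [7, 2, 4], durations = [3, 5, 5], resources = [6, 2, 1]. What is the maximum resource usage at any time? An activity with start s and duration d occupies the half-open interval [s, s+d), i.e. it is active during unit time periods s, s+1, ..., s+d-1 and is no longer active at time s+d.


Each activity i is active on [start_i, start_i + duration_i).
Compute total resource usage per time slot:
  t=0: active resources = [], total = 0
  t=1: active resources = [], total = 0
  t=2: active resources = [2], total = 2
  t=3: active resources = [2], total = 2
  t=4: active resources = [2, 1], total = 3
  t=5: active resources = [2, 1], total = 3
  t=6: active resources = [2, 1], total = 3
  t=7: active resources = [6, 1], total = 7
  t=8: active resources = [6, 1], total = 7
  t=9: active resources = [6], total = 6
Peak resource demand = 7

7


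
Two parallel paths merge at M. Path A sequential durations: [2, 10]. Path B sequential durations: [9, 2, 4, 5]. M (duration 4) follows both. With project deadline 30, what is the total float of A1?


Forward pass: ES(A1) = sum of predecessors on chain A = 0
EF = ES + duration = 0 + 2 = 2
Backward pass: LF(M) = deadline = 30; LS(M) = 30 - 4 = 26
LF(A1) = LS(M) - sum(successors on chain A) = 26 - 10 = 16
LS = LF - duration = 16 - 2 = 14
Total float = LS - ES = 14 - 0 = 14

14


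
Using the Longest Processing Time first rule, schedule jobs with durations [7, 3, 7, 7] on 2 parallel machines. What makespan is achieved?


Sort jobs in decreasing order (LPT): [7, 7, 7, 3]
Assign each job to the least loaded machine:
  Machine 1: jobs [7, 7], load = 14
  Machine 2: jobs [7, 3], load = 10
Makespan = max load = 14

14


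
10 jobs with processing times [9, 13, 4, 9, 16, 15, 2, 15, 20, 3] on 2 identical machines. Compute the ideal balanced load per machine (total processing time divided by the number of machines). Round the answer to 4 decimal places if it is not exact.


Total processing time = 9 + 13 + 4 + 9 + 16 + 15 + 2 + 15 + 20 + 3 = 106
Number of machines = 2
Ideal balanced load = 106 / 2 = 53.0

53.0


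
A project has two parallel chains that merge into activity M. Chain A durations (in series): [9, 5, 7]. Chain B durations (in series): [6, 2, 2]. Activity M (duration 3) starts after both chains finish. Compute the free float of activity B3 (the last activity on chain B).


ES(B3) = sum of predecessors on chain B = 8
EF(B3) = ES + duration = 8 + 2 = 10
Successor of B3 is M. ES(M) = max(sum(A), sum(B)) = max(21, 10) = 21
Free float = ES(successor) - EF(current) = 21 - 10 = 11

11


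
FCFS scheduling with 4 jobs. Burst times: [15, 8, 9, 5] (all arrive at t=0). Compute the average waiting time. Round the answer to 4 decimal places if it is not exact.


FCFS order (as given): [15, 8, 9, 5]
Waiting times:
  Job 1: wait = 0
  Job 2: wait = 15
  Job 3: wait = 23
  Job 4: wait = 32
Sum of waiting times = 70
Average waiting time = 70/4 = 17.5

17.5


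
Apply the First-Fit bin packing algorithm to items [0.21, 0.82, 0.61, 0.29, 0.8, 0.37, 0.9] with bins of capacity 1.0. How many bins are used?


Place items sequentially using First-Fit:
  Item 0.21 -> new Bin 1
  Item 0.82 -> new Bin 2
  Item 0.61 -> Bin 1 (now 0.82)
  Item 0.29 -> new Bin 3
  Item 0.8 -> new Bin 4
  Item 0.37 -> Bin 3 (now 0.66)
  Item 0.9 -> new Bin 5
Total bins used = 5

5


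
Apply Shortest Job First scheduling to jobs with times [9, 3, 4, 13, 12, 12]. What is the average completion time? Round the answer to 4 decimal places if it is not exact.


SJF order (ascending): [3, 4, 9, 12, 12, 13]
Completion times:
  Job 1: burst=3, C=3
  Job 2: burst=4, C=7
  Job 3: burst=9, C=16
  Job 4: burst=12, C=28
  Job 5: burst=12, C=40
  Job 6: burst=13, C=53
Average completion = 147/6 = 24.5

24.5


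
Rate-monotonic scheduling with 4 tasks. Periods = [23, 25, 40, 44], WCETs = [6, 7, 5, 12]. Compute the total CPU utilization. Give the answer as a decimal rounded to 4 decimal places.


Compute individual utilizations (exact fractions):
  Task 1: C/T = 6/23 (approx. 0.2609)
  Task 2: C/T = 7/25 (approx. 0.28)
  Task 3: C/T = 5/40 = 1/8 (approx. 0.125)
  Task 4: C/T = 12/44 = 3/11 (approx. 0.2727)
Total utilization U = 6/23 + 7/25 + 1/8 + 3/11 = 47493/50600
Rounded to 4 decimal places: U = 0.9386
RM (Liu & Layland) bound for 4 tasks = 0.756828; compare with U = 47493/50600 (approx. 0.938597)
bound < U <= 1, so the RM sufficient condition is not met (inconclusive; an exact test such as response-time analysis is needed).

0.9386


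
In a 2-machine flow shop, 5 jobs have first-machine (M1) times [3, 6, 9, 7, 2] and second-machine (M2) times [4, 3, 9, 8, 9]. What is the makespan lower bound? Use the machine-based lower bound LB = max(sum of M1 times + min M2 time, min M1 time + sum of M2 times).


LB1 = sum(M1 times) + min(M2 times) = 27 + 3 = 30
LB2 = min(M1 times) + sum(M2 times) = 2 + 33 = 35
Lower bound = max(LB1, LB2) = max(30, 35) = 35

35


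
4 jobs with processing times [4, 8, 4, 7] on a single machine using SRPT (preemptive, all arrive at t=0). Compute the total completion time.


Since all jobs arrive at t=0, SRPT equals SPT ordering.
SPT order: [4, 4, 7, 8]
Completion times:
  Job 1: p=4, C=4
  Job 2: p=4, C=8
  Job 3: p=7, C=15
  Job 4: p=8, C=23
Total completion time = 4 + 8 + 15 + 23 = 50

50


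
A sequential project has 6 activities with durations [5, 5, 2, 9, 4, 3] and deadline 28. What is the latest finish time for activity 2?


LF(activity 2) = deadline - sum of successor durations
Successors: activities 3 through 6 with durations [2, 9, 4, 3]
Sum of successor durations = 18
LF = 28 - 18 = 10

10


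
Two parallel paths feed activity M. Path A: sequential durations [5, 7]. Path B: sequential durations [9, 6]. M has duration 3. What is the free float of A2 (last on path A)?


ES(A2) = sum of predecessors on chain A = 5
EF(A2) = ES + duration = 5 + 7 = 12
Successor of A2 is M. ES(M) = max(sum(A), sum(B)) = max(12, 15) = 15
Free float = ES(successor) - EF(current) = 15 - 12 = 3

3


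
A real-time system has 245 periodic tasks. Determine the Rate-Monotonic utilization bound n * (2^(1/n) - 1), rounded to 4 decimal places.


Compute 2^(1/245) = 1.0028331781
Subtract 1: 1.0028331781 - 1 = 0.0028331781
Multiply by n: 245 * 0.0028331781 = 0.6941286345
Round to 4 dp: 0.6941

0.6941


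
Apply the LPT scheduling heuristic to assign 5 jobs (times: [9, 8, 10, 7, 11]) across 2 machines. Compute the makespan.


Sort jobs in decreasing order (LPT): [11, 10, 9, 8, 7]
Assign each job to the least loaded machine:
  Machine 1: jobs [11, 8, 7], load = 26
  Machine 2: jobs [10, 9], load = 19
Makespan = max load = 26

26


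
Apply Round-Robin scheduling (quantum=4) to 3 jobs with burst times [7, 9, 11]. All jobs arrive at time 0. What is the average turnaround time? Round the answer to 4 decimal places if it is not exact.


Time quantum = 4
Execution trace:
  J1 runs 4 units, time = 4
  J2 runs 4 units, time = 8
  J3 runs 4 units, time = 12
  J1 runs 3 units, time = 15
  J2 runs 4 units, time = 19
  J3 runs 4 units, time = 23
  J2 runs 1 units, time = 24
  J3 runs 3 units, time = 27
Finish times: [15, 24, 27]
Average turnaround = 66/3 = 22.0

22.0


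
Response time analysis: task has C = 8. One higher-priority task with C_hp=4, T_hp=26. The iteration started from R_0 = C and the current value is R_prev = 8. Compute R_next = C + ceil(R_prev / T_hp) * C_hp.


R_next = C + ceil(R_prev / T_hp) * C_hp
ceil(8 / 26) = ceil(0.3077) = 1
Interference = 1 * 4 = 4
R_next = 8 + 4 = 12

12


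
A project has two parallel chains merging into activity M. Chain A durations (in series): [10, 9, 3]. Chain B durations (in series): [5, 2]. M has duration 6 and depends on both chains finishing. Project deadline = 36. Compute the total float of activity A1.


Forward pass: ES(A1) = sum of predecessors on chain A = 0
EF = ES + duration = 0 + 10 = 10
Backward pass: LF(M) = deadline = 36; LS(M) = 36 - 6 = 30
LF(A1) = LS(M) - sum(successors on chain A) = 30 - 12 = 18
LS = LF - duration = 18 - 10 = 8
Total float = LS - ES = 8 - 0 = 8

8


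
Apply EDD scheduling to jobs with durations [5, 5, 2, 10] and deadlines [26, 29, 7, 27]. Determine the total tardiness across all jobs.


Sort by due date (EDD order): [(2, 7), (5, 26), (10, 27), (5, 29)]
Compute completion times and tardiness:
  Job 1: p=2, d=7, C=2, tardiness=max(0,2-7)=0
  Job 2: p=5, d=26, C=7, tardiness=max(0,7-26)=0
  Job 3: p=10, d=27, C=17, tardiness=max(0,17-27)=0
  Job 4: p=5, d=29, C=22, tardiness=max(0,22-29)=0
Total tardiness = 0

0


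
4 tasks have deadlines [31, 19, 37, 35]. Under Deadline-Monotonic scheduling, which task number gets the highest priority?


Sort tasks by relative deadline (ascending):
  Task 2: deadline = 19
  Task 1: deadline = 31
  Task 4: deadline = 35
  Task 3: deadline = 37
Priority order (highest first): [2, 1, 4, 3]
Highest priority task = 2

2


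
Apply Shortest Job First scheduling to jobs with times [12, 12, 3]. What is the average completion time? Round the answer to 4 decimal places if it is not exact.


SJF order (ascending): [3, 12, 12]
Completion times:
  Job 1: burst=3, C=3
  Job 2: burst=12, C=15
  Job 3: burst=12, C=27
Average completion = 45/3 = 15.0

15.0


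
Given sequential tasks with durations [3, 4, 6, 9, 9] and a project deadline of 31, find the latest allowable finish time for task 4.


LF(activity 4) = deadline - sum of successor durations
Successors: activities 5 through 5 with durations [9]
Sum of successor durations = 9
LF = 31 - 9 = 22

22


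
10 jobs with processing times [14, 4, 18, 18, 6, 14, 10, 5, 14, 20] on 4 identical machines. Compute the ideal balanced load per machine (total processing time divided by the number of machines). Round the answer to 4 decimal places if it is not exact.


Total processing time = 14 + 4 + 18 + 18 + 6 + 14 + 10 + 5 + 14 + 20 = 123
Number of machines = 4
Ideal balanced load = 123 / 4 = 30.75

30.75


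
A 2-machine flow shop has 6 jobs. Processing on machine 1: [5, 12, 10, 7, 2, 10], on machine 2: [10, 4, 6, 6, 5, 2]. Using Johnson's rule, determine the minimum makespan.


Apply Johnson's rule:
  Group 1 (a <= b): [(5, 2, 5), (1, 5, 10)]
  Group 2 (a > b): [(3, 10, 6), (4, 7, 6), (2, 12, 4), (6, 10, 2)]
Optimal job order: [5, 1, 3, 4, 2, 6]
Schedule:
  Job 5: M1 done at 2, M2 done at 7
  Job 1: M1 done at 7, M2 done at 17
  Job 3: M1 done at 17, M2 done at 23
  Job 4: M1 done at 24, M2 done at 30
  Job 2: M1 done at 36, M2 done at 40
  Job 6: M1 done at 46, M2 done at 48
Makespan = 48

48


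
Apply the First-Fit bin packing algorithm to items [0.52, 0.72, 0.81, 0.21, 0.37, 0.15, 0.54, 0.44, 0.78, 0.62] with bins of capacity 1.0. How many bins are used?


Place items sequentially using First-Fit:
  Item 0.52 -> new Bin 1
  Item 0.72 -> new Bin 2
  Item 0.81 -> new Bin 3
  Item 0.21 -> Bin 1 (now 0.73)
  Item 0.37 -> new Bin 4
  Item 0.15 -> Bin 1 (now 0.88)
  Item 0.54 -> Bin 4 (now 0.91)
  Item 0.44 -> new Bin 5
  Item 0.78 -> new Bin 6
  Item 0.62 -> new Bin 7
Total bins used = 7

7
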